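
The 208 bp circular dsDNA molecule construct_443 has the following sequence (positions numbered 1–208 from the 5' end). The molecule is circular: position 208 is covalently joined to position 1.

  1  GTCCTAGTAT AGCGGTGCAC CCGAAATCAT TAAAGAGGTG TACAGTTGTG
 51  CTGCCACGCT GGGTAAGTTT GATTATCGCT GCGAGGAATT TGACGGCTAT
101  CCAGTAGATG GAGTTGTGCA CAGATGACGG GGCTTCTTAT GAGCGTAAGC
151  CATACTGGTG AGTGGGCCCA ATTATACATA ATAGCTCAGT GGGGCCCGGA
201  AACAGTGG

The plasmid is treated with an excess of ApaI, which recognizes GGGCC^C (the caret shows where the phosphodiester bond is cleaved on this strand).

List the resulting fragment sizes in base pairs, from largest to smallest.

180, 28 bp

ApaI sites (GGGCCC) start at positions 164, 192.
ApaI cuts after base 5 of each site (before the last base), so after positions 168, 196.
Circular molecule, 2 cuts → 2 fragments:
  169–196 → 28 bp
  197–208 then 1–168 → 12 + 168 = 180 bp
Sorted largest to smallest: 180, 28 bp.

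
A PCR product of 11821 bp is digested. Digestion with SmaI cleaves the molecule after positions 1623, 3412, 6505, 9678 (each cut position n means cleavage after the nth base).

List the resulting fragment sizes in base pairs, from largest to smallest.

Linear molecule, 4 cuts → 5 fragments:
  1623 − 0 = 1623 bp
  3412 − 1623 = 1789 bp
  6505 − 3412 = 3093 bp
  9678 − 6505 = 3173 bp
  11821 − 9678 = 2143 bp
Sorted largest to smallest: 3173, 3093, 2143, 1789, 1623 bp.

3173, 3093, 2143, 1789, 1623 bp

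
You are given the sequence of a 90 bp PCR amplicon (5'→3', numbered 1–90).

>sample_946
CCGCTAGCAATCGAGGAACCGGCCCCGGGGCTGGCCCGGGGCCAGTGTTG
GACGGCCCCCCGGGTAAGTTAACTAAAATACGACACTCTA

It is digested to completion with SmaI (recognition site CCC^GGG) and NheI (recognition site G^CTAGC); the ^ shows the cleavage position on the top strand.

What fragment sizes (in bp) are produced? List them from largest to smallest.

SmaI sites (CCCGGG) start at positions 24, 35, 59.
SmaI cuts after base 3 of each site, so after positions 26, 37, 61.
The NheI site (GCTAGC) starts at position 3.
NheI cuts after the first base of each site, so after position 3.
Combined cut positions: 3, 26, 37, 61.
Linear molecule, 4 cuts → 5 fragments:
  1–3 → 3 bp
  4–26 → 23 bp
  27–37 → 11 bp
  38–61 → 24 bp
  62–90 → 29 bp
Sorted largest to smallest: 29, 24, 23, 11, 3 bp.

29, 24, 23, 11, 3 bp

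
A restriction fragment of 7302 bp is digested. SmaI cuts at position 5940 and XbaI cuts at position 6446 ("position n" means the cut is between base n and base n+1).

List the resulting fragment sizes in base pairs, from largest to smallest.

Combined cut positions (sorted): 5940, 6446.
Linear molecule, 2 cuts → 3 fragments:
  5940 − 0 = 5940 bp
  6446 − 5940 = 506 bp
  7302 − 6446 = 856 bp
Sorted largest to smallest: 5940, 856, 506 bp.

5940, 856, 506 bp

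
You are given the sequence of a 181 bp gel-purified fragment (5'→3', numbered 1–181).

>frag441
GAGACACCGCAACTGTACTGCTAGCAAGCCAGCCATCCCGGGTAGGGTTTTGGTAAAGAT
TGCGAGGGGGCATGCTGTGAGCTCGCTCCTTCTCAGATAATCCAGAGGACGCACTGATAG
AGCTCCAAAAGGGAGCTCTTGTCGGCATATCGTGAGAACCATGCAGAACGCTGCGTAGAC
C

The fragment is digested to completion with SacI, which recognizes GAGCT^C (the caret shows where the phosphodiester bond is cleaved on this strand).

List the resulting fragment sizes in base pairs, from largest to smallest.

SacI sites (GAGCTC) start at positions 79, 120, 133.
SacI cuts after base 5 of each site (before the last base), so after positions 83, 124, 137.
Linear molecule, 3 cuts → 4 fragments:
  1–83 → 83 bp
  84–124 → 41 bp
  125–137 → 13 bp
  138–181 → 44 bp
Sorted largest to smallest: 83, 44, 41, 13 bp.

83, 44, 41, 13 bp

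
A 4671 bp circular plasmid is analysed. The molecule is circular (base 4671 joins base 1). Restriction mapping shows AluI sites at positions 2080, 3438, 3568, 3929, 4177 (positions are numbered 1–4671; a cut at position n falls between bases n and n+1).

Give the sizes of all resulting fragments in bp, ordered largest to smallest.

2574, 1358, 361, 248, 130 bp

Circular molecule, 5 cuts → 5 fragments:
  3438 − 2080 = 1358 bp
  3568 − 3438 = 130 bp
  3929 − 3568 = 361 bp
  4177 − 3929 = 248 bp
  wrap: 4671 − 4177 + 2080 = 2574 bp
Sorted largest to smallest: 2574, 1358, 361, 248, 130 bp.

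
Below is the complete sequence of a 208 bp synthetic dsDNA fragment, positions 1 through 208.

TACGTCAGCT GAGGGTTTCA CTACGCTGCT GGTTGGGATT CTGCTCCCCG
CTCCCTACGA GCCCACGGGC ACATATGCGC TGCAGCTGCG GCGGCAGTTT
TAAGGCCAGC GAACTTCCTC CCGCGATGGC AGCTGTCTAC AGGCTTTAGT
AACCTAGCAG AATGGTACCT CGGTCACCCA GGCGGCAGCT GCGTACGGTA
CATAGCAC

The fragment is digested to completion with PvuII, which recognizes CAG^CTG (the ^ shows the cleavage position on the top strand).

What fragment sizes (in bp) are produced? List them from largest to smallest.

77, 56, 47, 20, 8 bp

PvuII sites (CAGCTG) start at positions 6, 83, 130, 186.
PvuII cuts after base 3 of each site, so after positions 8, 85, 132, 188.
Linear molecule, 4 cuts → 5 fragments:
  1–8 → 8 bp
  9–85 → 77 bp
  86–132 → 47 bp
  133–188 → 56 bp
  189–208 → 20 bp
Sorted largest to smallest: 77, 56, 47, 20, 8 bp.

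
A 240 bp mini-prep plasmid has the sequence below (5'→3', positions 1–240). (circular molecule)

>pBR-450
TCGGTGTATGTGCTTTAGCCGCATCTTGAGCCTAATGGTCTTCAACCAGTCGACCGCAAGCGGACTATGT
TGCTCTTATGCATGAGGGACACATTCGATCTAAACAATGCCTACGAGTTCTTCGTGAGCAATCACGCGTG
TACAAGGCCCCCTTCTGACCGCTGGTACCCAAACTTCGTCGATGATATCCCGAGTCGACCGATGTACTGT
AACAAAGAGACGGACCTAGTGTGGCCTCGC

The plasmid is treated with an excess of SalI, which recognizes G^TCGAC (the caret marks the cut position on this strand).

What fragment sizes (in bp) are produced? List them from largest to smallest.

SalI sites (GTCGAC) start at positions 49, 194.
SalI cuts after the first base of each site, so after positions 49, 194.
Circular molecule, 2 cuts → 2 fragments:
  50–194 → 145 bp
  195–240 then 1–49 → 46 + 49 = 95 bp
Sorted largest to smallest: 145, 95 bp.

145, 95 bp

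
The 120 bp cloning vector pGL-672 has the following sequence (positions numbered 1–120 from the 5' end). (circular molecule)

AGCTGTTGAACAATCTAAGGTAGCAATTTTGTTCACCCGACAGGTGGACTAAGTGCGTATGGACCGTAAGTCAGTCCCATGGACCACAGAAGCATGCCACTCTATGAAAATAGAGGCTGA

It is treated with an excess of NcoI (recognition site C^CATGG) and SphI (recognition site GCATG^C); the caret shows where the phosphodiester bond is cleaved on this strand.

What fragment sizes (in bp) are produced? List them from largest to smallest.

The NcoI site (CCATGG) starts at position 77.
NcoI cuts after the first base of each site, so after position 77.
The SphI site (GCATGC) starts at position 92.
SphI cuts after base 5 of each site (before the last base), so after position 96.
Combined cut positions: 77, 96.
Circular molecule, 2 cuts → 2 fragments:
  78–96 → 19 bp
  97–120 then 1–77 → 24 + 77 = 101 bp
Sorted largest to smallest: 101, 19 bp.

101, 19 bp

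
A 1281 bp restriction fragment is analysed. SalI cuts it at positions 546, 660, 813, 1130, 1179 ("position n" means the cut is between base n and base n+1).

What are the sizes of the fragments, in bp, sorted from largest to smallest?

Linear molecule, 5 cuts → 6 fragments:
  546 − 0 = 546 bp
  660 − 546 = 114 bp
  813 − 660 = 153 bp
  1130 − 813 = 317 bp
  1179 − 1130 = 49 bp
  1281 − 1179 = 102 bp
Sorted largest to smallest: 546, 317, 153, 114, 102, 49 bp.

546, 317, 153, 114, 102, 49 bp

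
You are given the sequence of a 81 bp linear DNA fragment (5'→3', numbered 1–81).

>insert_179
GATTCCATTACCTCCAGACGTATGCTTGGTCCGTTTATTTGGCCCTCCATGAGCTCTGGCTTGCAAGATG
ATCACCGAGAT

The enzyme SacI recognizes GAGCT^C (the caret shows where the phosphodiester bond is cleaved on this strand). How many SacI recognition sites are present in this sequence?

GAGCTC occurs starting at position 51.
SacI cuts at 1 site.

1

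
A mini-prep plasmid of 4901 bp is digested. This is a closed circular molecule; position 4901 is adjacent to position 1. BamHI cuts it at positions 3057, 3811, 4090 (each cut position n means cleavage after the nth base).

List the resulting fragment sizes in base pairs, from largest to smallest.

Circular molecule, 3 cuts → 3 fragments:
  3811 − 3057 = 754 bp
  4090 − 3811 = 279 bp
  wrap: 4901 − 4090 + 3057 = 3868 bp
Sorted largest to smallest: 3868, 754, 279 bp.

3868, 754, 279 bp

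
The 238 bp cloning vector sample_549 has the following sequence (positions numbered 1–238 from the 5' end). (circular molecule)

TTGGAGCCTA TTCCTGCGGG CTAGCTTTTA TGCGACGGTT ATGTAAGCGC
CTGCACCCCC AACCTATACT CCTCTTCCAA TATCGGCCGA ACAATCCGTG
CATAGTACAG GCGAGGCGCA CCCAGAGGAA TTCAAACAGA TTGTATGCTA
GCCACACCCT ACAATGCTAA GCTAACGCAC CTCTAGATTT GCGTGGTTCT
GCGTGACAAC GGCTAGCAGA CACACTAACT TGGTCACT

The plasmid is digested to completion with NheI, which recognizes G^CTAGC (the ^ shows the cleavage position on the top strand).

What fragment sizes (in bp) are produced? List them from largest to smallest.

NheI sites (GCTAGC) start at positions 20, 147, 212.
NheI cuts after the first base of each site, so after positions 20, 147, 212.
Circular molecule, 3 cuts → 3 fragments:
  21–147 → 127 bp
  148–212 → 65 bp
  213–238 then 1–20 → 26 + 20 = 46 bp
Sorted largest to smallest: 127, 65, 46 bp.

127, 65, 46 bp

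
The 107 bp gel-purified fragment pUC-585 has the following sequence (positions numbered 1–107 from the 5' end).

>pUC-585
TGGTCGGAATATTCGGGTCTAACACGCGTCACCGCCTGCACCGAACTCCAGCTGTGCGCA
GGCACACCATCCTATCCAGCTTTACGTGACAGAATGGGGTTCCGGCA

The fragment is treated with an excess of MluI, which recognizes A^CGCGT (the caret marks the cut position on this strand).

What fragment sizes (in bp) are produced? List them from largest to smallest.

The MluI site (ACGCGT) starts at position 24.
MluI cuts after the first base of each site, so after position 24.
Linear molecule, 1 cut → 2 fragments:
  1–24 → 24 bp
  25–107 → 83 bp
Sorted largest to smallest: 83, 24 bp.

83, 24 bp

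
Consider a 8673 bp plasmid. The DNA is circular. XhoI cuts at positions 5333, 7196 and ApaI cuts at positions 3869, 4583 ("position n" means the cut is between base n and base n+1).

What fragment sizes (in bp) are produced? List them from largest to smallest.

5346, 1863, 750, 714 bp

Combined cut positions (sorted): 3869, 4583, 5333, 7196.
Circular molecule, 4 cuts → 4 fragments:
  4583 − 3869 = 714 bp
  5333 − 4583 = 750 bp
  7196 − 5333 = 1863 bp
  wrap: 8673 − 7196 + 3869 = 5346 bp
Sorted largest to smallest: 5346, 1863, 750, 714 bp.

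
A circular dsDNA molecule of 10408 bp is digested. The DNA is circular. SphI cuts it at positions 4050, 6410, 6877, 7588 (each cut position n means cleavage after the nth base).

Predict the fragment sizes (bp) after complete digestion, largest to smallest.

Circular molecule, 4 cuts → 4 fragments:
  6410 − 4050 = 2360 bp
  6877 − 6410 = 467 bp
  7588 − 6877 = 711 bp
  wrap: 10408 − 7588 + 4050 = 6870 bp
Sorted largest to smallest: 6870, 2360, 711, 467 bp.

6870, 2360, 711, 467 bp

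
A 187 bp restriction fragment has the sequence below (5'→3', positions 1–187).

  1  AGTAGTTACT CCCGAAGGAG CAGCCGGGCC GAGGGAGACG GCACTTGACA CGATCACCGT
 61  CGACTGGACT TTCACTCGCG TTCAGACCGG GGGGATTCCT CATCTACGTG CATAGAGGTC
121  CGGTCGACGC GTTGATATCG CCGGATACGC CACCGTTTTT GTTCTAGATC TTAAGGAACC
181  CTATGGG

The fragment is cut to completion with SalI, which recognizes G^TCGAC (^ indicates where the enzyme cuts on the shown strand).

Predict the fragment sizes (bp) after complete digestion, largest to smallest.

64, 64, 59 bp

SalI sites (GTCGAC) start at positions 59, 123.
SalI cuts after the first base of each site, so after positions 59, 123.
Linear molecule, 2 cuts → 3 fragments:
  1–59 → 59 bp
  60–123 → 64 bp
  124–187 → 64 bp
Sorted largest to smallest: 64, 64, 59 bp.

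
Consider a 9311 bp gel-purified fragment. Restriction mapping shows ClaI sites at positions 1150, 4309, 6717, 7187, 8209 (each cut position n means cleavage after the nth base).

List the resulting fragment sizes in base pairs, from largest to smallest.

3159, 2408, 1150, 1102, 1022, 470 bp

Linear molecule, 5 cuts → 6 fragments:
  1150 − 0 = 1150 bp
  4309 − 1150 = 3159 bp
  6717 − 4309 = 2408 bp
  7187 − 6717 = 470 bp
  8209 − 7187 = 1022 bp
  9311 − 8209 = 1102 bp
Sorted largest to smallest: 3159, 2408, 1150, 1102, 1022, 470 bp.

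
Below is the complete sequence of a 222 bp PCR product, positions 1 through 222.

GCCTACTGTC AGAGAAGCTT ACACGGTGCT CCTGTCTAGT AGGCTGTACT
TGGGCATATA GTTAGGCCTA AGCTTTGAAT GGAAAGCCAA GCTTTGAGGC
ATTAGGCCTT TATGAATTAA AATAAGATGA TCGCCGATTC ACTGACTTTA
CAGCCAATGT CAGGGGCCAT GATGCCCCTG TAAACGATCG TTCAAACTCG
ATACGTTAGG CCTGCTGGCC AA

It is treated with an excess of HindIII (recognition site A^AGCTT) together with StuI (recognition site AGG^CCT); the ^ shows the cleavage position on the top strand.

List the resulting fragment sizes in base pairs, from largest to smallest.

104, 51, 19, 17, 15, 12, 4 bp

HindIII sites (AAGCTT) start at positions 15, 70, 89.
HindIII cuts after the first base of each site, so after positions 15, 70, 89.
StuI sites (AGGCCT) start at positions 64, 104, 208.
StuI cuts after base 3 of each site, so after positions 66, 106, 210.
Combined cut positions: 15, 66, 70, 89, 106, 210.
Linear molecule, 6 cuts → 7 fragments:
  1–15 → 15 bp
  16–66 → 51 bp
  67–70 → 4 bp
  71–89 → 19 bp
  90–106 → 17 bp
  107–210 → 104 bp
  211–222 → 12 bp
Sorted largest to smallest: 104, 51, 19, 17, 15, 12, 4 bp.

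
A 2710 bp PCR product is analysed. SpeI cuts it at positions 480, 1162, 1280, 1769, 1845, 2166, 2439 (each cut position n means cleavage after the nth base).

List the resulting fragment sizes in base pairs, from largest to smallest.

682, 489, 480, 321, 273, 271, 118, 76 bp

Linear molecule, 7 cuts → 8 fragments:
  480 − 0 = 480 bp
  1162 − 480 = 682 bp
  1280 − 1162 = 118 bp
  1769 − 1280 = 489 bp
  1845 − 1769 = 76 bp
  2166 − 1845 = 321 bp
  2439 − 2166 = 273 bp
  2710 − 2439 = 271 bp
Sorted largest to smallest: 682, 489, 480, 321, 273, 271, 118, 76 bp.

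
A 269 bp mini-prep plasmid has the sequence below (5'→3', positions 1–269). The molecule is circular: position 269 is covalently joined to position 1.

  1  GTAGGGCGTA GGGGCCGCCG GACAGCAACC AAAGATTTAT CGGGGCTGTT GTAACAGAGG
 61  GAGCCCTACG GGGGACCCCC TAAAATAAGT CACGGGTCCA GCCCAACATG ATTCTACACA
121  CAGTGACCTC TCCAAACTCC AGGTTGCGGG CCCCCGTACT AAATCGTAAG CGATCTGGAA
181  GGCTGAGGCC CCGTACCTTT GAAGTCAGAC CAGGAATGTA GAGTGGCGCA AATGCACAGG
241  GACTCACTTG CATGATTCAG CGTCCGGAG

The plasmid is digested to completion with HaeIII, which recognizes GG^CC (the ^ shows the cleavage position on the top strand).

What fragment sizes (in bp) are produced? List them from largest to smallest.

136, 95, 38 bp

HaeIII sites (GGCC) start at positions 13, 149, 187.
HaeIII cuts after base 2 of each site, so after positions 14, 150, 188.
Circular molecule, 3 cuts → 3 fragments:
  15–150 → 136 bp
  151–188 → 38 bp
  189–269 then 1–14 → 81 + 14 = 95 bp
Sorted largest to smallest: 136, 95, 38 bp.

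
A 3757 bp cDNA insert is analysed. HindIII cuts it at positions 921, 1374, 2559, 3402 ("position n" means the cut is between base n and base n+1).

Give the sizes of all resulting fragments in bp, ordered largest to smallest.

1185, 921, 843, 453, 355 bp

Linear molecule, 4 cuts → 5 fragments:
  921 − 0 = 921 bp
  1374 − 921 = 453 bp
  2559 − 1374 = 1185 bp
  3402 − 2559 = 843 bp
  3757 − 3402 = 355 bp
Sorted largest to smallest: 1185, 921, 843, 453, 355 bp.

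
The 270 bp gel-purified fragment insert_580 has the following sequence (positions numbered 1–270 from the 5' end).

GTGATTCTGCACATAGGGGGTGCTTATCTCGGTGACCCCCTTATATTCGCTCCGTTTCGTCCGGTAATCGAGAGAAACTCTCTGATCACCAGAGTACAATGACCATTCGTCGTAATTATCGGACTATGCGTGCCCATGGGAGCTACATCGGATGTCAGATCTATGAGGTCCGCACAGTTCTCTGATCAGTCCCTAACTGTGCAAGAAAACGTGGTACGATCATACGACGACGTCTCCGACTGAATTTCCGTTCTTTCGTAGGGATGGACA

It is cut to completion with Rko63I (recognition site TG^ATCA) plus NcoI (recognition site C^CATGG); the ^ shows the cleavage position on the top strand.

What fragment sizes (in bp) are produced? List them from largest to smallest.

Rko63I sites (TGATCA) start at positions 83, 183.
Rko63I cuts after base 2 of each site, so after positions 84, 184.
The NcoI site (CCATGG) starts at position 134.
NcoI cuts after the first base of each site, so after position 134.
Combined cut positions: 84, 134, 184.
Linear molecule, 3 cuts → 4 fragments:
  1–84 → 84 bp
  85–134 → 50 bp
  135–184 → 50 bp
  185–270 → 86 bp
Sorted largest to smallest: 86, 84, 50, 50 bp.

86, 84, 50, 50 bp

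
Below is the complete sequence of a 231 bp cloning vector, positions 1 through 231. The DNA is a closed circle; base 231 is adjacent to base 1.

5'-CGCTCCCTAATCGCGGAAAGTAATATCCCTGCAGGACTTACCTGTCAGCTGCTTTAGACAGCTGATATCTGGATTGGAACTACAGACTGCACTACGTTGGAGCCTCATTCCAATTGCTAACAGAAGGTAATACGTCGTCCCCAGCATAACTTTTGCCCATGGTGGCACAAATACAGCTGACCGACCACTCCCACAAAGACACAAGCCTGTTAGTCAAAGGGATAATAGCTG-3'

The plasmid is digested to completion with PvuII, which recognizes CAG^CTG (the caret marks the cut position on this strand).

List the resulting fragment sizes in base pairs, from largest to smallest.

115, 103, 13 bp

PvuII sites (CAGCTG) start at positions 46, 59, 174.
PvuII cuts after base 3 of each site, so after positions 48, 61, 176.
Circular molecule, 3 cuts → 3 fragments:
  49–61 → 13 bp
  62–176 → 115 bp
  177–231 then 1–48 → 55 + 48 = 103 bp
Sorted largest to smallest: 115, 103, 13 bp.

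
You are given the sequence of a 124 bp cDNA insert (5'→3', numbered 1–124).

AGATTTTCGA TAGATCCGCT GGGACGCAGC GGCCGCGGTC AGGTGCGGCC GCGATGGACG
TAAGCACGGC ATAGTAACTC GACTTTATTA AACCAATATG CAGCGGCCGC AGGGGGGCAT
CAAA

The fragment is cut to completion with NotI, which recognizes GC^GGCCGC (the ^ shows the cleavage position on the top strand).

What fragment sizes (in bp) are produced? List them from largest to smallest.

NotI sites (GCGGCCGC) start at positions 29, 45, 103.
NotI cuts after base 2 of each site, so after positions 30, 46, 104.
Linear molecule, 3 cuts → 4 fragments:
  1–30 → 30 bp
  31–46 → 16 bp
  47–104 → 58 bp
  105–124 → 20 bp
Sorted largest to smallest: 58, 30, 20, 16 bp.

58, 30, 20, 16 bp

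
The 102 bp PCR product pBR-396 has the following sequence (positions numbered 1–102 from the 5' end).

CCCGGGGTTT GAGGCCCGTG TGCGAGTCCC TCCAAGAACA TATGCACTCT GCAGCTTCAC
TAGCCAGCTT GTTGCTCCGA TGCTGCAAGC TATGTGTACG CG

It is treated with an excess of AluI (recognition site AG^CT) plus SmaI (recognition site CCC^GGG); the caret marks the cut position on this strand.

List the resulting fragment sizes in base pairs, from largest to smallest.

51, 22, 13, 13, 3 bp

AluI sites (AGCT) start at positions 53, 66, 88.
AluI cuts after base 2 of each site, so after positions 54, 67, 89.
The SmaI site (CCCGGG) starts at position 1.
SmaI cuts after base 3 of each site, so after position 3.
Combined cut positions: 3, 54, 67, 89.
Linear molecule, 4 cuts → 5 fragments:
  1–3 → 3 bp
  4–54 → 51 bp
  55–67 → 13 bp
  68–89 → 22 bp
  90–102 → 13 bp
Sorted largest to smallest: 51, 22, 13, 13, 3 bp.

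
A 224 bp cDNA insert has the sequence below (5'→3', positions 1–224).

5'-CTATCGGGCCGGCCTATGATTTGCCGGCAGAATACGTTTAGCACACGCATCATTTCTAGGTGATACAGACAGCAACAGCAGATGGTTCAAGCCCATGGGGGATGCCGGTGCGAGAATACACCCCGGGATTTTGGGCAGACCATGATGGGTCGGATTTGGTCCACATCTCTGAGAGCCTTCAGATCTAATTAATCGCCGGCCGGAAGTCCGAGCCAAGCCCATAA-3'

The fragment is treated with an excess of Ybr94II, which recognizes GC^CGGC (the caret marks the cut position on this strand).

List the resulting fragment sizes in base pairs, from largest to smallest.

172, 28, 15, 9 bp

Ybr94II sites (GCCGGC) start at positions 8, 23, 195.
Ybr94II cuts after base 2 of each site, so after positions 9, 24, 196.
Linear molecule, 3 cuts → 4 fragments:
  1–9 → 9 bp
  10–24 → 15 bp
  25–196 → 172 bp
  197–224 → 28 bp
Sorted largest to smallest: 172, 28, 15, 9 bp.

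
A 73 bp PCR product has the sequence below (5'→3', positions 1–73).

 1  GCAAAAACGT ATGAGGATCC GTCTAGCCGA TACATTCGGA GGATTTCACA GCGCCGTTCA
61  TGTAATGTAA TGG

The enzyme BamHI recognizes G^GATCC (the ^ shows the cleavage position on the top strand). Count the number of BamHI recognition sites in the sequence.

1

GGATCC occurs starting at position 15.
BamHI cuts at 1 site.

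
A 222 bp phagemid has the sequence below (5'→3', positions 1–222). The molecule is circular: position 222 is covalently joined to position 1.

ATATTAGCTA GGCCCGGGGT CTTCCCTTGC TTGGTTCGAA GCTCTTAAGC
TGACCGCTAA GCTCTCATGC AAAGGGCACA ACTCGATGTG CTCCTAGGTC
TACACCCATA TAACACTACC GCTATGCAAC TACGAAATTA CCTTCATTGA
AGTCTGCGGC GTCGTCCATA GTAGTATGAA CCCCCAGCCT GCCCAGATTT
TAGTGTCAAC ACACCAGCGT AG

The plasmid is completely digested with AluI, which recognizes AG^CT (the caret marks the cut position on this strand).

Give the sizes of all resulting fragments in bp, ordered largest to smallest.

AluI sites (AGCT) start at positions 6, 40, 48, 60.
AluI cuts after base 2 of each site, so after positions 7, 41, 49, 61.
Circular molecule, 4 cuts → 4 fragments:
  8–41 → 34 bp
  42–49 → 8 bp
  50–61 → 12 bp
  62–222 then 1–7 → 161 + 7 = 168 bp
Sorted largest to smallest: 168, 34, 12, 8 bp.

168, 34, 12, 8 bp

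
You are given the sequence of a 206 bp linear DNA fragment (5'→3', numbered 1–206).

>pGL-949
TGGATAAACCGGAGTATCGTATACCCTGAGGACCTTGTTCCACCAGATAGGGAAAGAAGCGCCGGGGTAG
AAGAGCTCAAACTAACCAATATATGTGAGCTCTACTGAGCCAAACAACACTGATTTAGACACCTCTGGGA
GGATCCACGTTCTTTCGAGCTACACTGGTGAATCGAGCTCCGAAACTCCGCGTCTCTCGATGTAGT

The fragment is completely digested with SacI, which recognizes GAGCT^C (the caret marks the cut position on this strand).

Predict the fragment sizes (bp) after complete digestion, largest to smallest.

SacI sites (GAGCTC) start at positions 73, 97, 175.
SacI cuts after base 5 of each site (before the last base), so after positions 77, 101, 179.
Linear molecule, 3 cuts → 4 fragments:
  1–77 → 77 bp
  78–101 → 24 bp
  102–179 → 78 bp
  180–206 → 27 bp
Sorted largest to smallest: 78, 77, 27, 24 bp.

78, 77, 27, 24 bp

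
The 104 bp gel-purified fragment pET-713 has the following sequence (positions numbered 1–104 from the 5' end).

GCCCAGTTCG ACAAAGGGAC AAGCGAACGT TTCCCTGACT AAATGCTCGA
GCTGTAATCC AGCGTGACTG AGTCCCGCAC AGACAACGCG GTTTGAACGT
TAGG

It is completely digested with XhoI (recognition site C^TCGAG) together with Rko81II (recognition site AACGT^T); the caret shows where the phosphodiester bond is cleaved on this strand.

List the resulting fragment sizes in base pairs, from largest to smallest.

The XhoI site (CTCGAG) starts at position 46.
XhoI cuts after the first base of each site, so after position 46.
Rko81II sites (AACGTT) start at positions 26, 96.
Rko81II cuts after base 5 of each site (before the last base), so after positions 30, 100.
Combined cut positions: 30, 46, 100.
Linear molecule, 3 cuts → 4 fragments:
  1–30 → 30 bp
  31–46 → 16 bp
  47–100 → 54 bp
  101–104 → 4 bp
Sorted largest to smallest: 54, 30, 16, 4 bp.

54, 30, 16, 4 bp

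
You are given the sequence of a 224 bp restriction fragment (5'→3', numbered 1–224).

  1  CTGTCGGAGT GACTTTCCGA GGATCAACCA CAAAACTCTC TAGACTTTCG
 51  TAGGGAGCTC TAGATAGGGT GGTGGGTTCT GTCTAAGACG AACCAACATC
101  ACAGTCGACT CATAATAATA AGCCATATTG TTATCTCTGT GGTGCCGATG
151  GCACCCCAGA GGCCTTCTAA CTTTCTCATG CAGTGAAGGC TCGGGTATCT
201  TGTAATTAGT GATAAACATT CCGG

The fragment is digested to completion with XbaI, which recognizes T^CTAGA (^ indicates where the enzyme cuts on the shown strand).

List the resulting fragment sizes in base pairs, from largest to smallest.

165, 39, 20 bp

XbaI sites (TCTAGA) start at positions 39, 59.
XbaI cuts after the first base of each site, so after positions 39, 59.
Linear molecule, 2 cuts → 3 fragments:
  1–39 → 39 bp
  40–59 → 20 bp
  60–224 → 165 bp
Sorted largest to smallest: 165, 39, 20 bp.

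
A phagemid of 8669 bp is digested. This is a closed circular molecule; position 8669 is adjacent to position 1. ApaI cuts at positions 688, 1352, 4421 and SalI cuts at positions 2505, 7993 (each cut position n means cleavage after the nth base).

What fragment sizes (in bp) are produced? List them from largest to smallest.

3572, 1916, 1364, 1153, 664 bp

Combined cut positions (sorted): 688, 1352, 2505, 4421, 7993.
Circular molecule, 5 cuts → 5 fragments:
  1352 − 688 = 664 bp
  2505 − 1352 = 1153 bp
  4421 − 2505 = 1916 bp
  7993 − 4421 = 3572 bp
  wrap: 8669 − 7993 + 688 = 1364 bp
Sorted largest to smallest: 3572, 1916, 1364, 1153, 664 bp.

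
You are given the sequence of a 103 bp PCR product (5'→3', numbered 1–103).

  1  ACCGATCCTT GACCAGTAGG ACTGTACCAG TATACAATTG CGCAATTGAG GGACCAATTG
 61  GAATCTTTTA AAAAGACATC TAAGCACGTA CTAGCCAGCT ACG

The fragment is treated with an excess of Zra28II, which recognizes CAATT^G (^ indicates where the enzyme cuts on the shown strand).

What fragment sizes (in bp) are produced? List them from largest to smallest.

44, 39, 12, 8 bp

Zra28II sites (CAATTG) start at positions 35, 43, 55.
Zra28II cuts after base 5 of each site (before the last base), so after positions 39, 47, 59.
Linear molecule, 3 cuts → 4 fragments:
  1–39 → 39 bp
  40–47 → 8 bp
  48–59 → 12 bp
  60–103 → 44 bp
Sorted largest to smallest: 44, 39, 12, 8 bp.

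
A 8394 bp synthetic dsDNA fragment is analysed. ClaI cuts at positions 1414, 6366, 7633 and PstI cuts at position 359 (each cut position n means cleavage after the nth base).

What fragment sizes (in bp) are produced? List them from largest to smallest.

4952, 1267, 1055, 761, 359 bp

Combined cut positions (sorted): 359, 1414, 6366, 7633.
Linear molecule, 4 cuts → 5 fragments:
  359 − 0 = 359 bp
  1414 − 359 = 1055 bp
  6366 − 1414 = 4952 bp
  7633 − 6366 = 1267 bp
  8394 − 7633 = 761 bp
Sorted largest to smallest: 4952, 1267, 1055, 761, 359 bp.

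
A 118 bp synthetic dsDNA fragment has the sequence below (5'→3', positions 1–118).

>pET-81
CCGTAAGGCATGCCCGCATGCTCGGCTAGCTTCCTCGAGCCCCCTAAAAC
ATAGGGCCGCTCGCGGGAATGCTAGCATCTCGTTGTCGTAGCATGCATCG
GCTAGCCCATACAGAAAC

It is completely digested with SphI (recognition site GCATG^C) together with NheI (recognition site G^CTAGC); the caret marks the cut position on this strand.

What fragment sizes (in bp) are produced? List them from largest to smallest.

46, 24, 17, 12, 8, 6, 5 bp

SphI sites (GCATGC) start at positions 8, 16, 91.
SphI cuts after base 5 of each site (before the last base), so after positions 12, 20, 95.
NheI sites (GCTAGC) start at positions 25, 71, 101.
NheI cuts after the first base of each site, so after positions 25, 71, 101.
Combined cut positions: 12, 20, 25, 71, 95, 101.
Linear molecule, 6 cuts → 7 fragments:
  1–12 → 12 bp
  13–20 → 8 bp
  21–25 → 5 bp
  26–71 → 46 bp
  72–95 → 24 bp
  96–101 → 6 bp
  102–118 → 17 bp
Sorted largest to smallest: 46, 24, 17, 12, 8, 6, 5 bp.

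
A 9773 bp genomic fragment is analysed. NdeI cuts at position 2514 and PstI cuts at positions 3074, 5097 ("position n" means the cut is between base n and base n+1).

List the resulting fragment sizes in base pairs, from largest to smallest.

4676, 2514, 2023, 560 bp

Combined cut positions (sorted): 2514, 3074, 5097.
Linear molecule, 3 cuts → 4 fragments:
  2514 − 0 = 2514 bp
  3074 − 2514 = 560 bp
  5097 − 3074 = 2023 bp
  9773 − 5097 = 4676 bp
Sorted largest to smallest: 4676, 2514, 2023, 560 bp.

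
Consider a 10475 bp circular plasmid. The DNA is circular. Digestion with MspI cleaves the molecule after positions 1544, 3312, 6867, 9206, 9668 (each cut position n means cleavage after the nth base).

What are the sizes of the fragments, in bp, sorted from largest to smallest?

Circular molecule, 5 cuts → 5 fragments:
  3312 − 1544 = 1768 bp
  6867 − 3312 = 3555 bp
  9206 − 6867 = 2339 bp
  9668 − 9206 = 462 bp
  wrap: 10475 − 9668 + 1544 = 2351 bp
Sorted largest to smallest: 3555, 2351, 2339, 1768, 462 bp.

3555, 2351, 2339, 1768, 462 bp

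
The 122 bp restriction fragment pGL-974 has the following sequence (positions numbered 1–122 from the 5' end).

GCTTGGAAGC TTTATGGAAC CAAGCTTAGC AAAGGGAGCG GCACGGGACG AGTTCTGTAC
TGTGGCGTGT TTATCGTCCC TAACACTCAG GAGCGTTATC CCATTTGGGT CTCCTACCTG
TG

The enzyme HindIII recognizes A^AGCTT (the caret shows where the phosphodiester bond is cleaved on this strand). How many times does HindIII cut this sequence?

2

AAGCTT occurs starting at positions 7, 22.
HindIII cuts at 2 sites.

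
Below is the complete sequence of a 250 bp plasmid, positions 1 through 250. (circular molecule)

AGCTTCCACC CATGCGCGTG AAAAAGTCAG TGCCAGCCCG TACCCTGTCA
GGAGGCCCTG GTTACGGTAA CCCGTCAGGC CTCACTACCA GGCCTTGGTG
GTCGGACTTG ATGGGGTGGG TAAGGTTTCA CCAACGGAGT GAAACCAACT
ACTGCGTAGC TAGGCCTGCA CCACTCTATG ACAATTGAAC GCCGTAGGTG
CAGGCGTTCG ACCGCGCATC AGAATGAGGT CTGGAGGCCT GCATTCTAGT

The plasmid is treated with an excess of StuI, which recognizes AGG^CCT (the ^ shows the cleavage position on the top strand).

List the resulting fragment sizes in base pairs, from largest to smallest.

StuI sites (AGGCCT) start at positions 77, 90, 162, 235.
StuI cuts after base 3 of each site, so after positions 79, 92, 164, 237.
Circular molecule, 4 cuts → 4 fragments:
  80–92 → 13 bp
  93–164 → 72 bp
  165–237 → 73 bp
  238–250 then 1–79 → 13 + 79 = 92 bp
Sorted largest to smallest: 92, 73, 72, 13 bp.

92, 73, 72, 13 bp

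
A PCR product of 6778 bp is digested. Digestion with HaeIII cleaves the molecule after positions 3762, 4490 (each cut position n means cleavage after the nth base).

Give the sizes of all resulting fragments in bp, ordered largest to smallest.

Linear molecule, 2 cuts → 3 fragments:
  3762 − 0 = 3762 bp
  4490 − 3762 = 728 bp
  6778 − 4490 = 2288 bp
Sorted largest to smallest: 3762, 2288, 728 bp.

3762, 2288, 728 bp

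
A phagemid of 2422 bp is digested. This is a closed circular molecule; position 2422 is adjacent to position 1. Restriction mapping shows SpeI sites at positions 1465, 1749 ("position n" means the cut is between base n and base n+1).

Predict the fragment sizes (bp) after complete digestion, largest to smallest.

2138, 284 bp

Circular molecule, 2 cuts → 2 fragments:
  1749 − 1465 = 284 bp
  wrap: 2422 − 1749 + 1465 = 2138 bp
Sorted largest to smallest: 2138, 284 bp.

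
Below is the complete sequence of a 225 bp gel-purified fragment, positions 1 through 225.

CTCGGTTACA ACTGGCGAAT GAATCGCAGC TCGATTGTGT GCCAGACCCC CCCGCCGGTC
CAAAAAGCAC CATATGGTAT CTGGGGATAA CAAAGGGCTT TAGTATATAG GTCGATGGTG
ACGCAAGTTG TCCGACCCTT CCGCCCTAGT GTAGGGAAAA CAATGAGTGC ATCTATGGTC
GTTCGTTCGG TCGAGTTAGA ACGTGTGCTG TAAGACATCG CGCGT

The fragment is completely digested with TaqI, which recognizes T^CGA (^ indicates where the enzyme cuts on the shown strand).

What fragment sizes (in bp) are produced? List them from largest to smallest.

TaqI sites (TCGA) start at positions 31, 112, 191.
TaqI cuts after the first base of each site, so after positions 31, 112, 191.
Linear molecule, 3 cuts → 4 fragments:
  1–31 → 31 bp
  32–112 → 81 bp
  113–191 → 79 bp
  192–225 → 34 bp
Sorted largest to smallest: 81, 79, 34, 31 bp.

81, 79, 34, 31 bp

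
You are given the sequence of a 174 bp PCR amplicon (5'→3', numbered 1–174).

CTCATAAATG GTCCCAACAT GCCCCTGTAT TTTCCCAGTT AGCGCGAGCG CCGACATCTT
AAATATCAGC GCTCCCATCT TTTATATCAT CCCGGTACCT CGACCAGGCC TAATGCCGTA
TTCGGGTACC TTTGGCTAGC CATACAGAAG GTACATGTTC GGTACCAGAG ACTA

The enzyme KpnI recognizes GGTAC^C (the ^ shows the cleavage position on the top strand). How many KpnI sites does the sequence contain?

3

GGTACC occurs starting at positions 94, 125, 161.
KpnI cuts at 3 sites.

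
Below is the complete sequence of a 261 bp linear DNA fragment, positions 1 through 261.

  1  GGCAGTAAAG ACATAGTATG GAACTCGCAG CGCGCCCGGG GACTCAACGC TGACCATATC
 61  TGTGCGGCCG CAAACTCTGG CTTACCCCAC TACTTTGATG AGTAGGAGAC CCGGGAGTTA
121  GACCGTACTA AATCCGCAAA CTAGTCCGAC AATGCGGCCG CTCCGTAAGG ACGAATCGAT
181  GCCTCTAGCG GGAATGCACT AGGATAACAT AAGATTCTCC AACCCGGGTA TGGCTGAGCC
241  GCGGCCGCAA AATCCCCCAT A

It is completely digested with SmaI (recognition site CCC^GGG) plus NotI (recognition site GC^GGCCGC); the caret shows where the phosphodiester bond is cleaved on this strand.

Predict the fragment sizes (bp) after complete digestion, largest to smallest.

SmaI sites (CCCGGG) start at positions 35, 110, 223.
SmaI cuts after base 3 of each site, so after positions 37, 112, 225.
NotI sites (GCGGCCGC) start at positions 64, 154, 241.
NotI cuts after base 2 of each site, so after positions 65, 155, 242.
Combined cut positions: 37, 65, 112, 155, 225, 242.
Linear molecule, 6 cuts → 7 fragments:
  1–37 → 37 bp
  38–65 → 28 bp
  66–112 → 47 bp
  113–155 → 43 bp
  156–225 → 70 bp
  226–242 → 17 bp
  243–261 → 19 bp
Sorted largest to smallest: 70, 47, 43, 37, 28, 19, 17 bp.

70, 47, 43, 37, 28, 19, 17 bp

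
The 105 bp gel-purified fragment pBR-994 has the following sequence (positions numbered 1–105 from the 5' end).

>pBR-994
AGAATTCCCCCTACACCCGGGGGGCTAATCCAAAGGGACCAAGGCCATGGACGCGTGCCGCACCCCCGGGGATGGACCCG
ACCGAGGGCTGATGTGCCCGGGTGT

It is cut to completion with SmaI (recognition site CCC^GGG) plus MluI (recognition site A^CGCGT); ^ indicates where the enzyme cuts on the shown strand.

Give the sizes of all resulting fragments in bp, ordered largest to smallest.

SmaI sites (CCCGGG) start at positions 16, 65, 97.
SmaI cuts after base 3 of each site, so after positions 18, 67, 99.
The MluI site (ACGCGT) starts at position 51.
MluI cuts after the first base of each site, so after position 51.
Combined cut positions: 18, 51, 67, 99.
Linear molecule, 4 cuts → 5 fragments:
  1–18 → 18 bp
  19–51 → 33 bp
  52–67 → 16 bp
  68–99 → 32 bp
  100–105 → 6 bp
Sorted largest to smallest: 33, 32, 18, 16, 6 bp.

33, 32, 18, 16, 6 bp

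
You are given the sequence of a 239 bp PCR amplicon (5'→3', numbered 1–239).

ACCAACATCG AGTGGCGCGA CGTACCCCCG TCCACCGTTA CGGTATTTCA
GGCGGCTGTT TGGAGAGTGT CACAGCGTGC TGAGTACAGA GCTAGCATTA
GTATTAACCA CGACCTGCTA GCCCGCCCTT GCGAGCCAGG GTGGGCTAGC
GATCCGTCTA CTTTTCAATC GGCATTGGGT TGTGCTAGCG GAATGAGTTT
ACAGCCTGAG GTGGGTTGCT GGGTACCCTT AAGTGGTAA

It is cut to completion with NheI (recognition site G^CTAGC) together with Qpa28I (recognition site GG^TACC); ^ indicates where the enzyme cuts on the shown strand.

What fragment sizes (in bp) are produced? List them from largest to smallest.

NheI sites (GCTAGC) start at positions 91, 117, 145, 184.
NheI cuts after the first base of each site, so after positions 91, 117, 145, 184.
The Qpa28I site (GGTACC) starts at position 222.
Qpa28I cuts after base 2 of each site, so after position 223.
Combined cut positions: 91, 117, 145, 184, 223.
Linear molecule, 5 cuts → 6 fragments:
  1–91 → 91 bp
  92–117 → 26 bp
  118–145 → 28 bp
  146–184 → 39 bp
  185–223 → 39 bp
  224–239 → 16 bp
Sorted largest to smallest: 91, 39, 39, 28, 26, 16 bp.

91, 39, 39, 28, 26, 16 bp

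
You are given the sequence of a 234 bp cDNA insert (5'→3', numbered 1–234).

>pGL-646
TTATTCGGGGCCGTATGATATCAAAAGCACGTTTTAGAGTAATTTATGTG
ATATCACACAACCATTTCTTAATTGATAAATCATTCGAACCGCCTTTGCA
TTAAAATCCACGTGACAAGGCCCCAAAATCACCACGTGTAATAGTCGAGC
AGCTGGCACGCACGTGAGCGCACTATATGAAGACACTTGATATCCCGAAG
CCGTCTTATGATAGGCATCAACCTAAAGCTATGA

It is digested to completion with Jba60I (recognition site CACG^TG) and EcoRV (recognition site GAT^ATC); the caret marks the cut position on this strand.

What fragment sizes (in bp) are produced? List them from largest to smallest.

Jba60I sites (CACGTG) start at positions 109, 133, 161.
Jba60I cuts after base 4 of each site, so after positions 112, 136, 164.
EcoRV sites (GATATC) start at positions 17, 50, 189.
EcoRV cuts after base 3 of each site, so after positions 19, 52, 191.
Combined cut positions: 19, 52, 112, 136, 164, 191.
Linear molecule, 6 cuts → 7 fragments:
  1–19 → 19 bp
  20–52 → 33 bp
  53–112 → 60 bp
  113–136 → 24 bp
  137–164 → 28 bp
  165–191 → 27 bp
  192–234 → 43 bp
Sorted largest to smallest: 60, 43, 33, 28, 27, 24, 19 bp.

60, 43, 33, 28, 27, 24, 19 bp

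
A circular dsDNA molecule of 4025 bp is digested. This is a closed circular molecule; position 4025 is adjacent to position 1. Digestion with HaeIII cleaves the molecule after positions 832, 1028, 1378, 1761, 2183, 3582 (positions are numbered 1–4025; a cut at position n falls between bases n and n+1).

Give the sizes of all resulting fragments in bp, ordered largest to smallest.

1399, 1275, 422, 383, 350, 196 bp

Circular molecule, 6 cuts → 6 fragments:
  1028 − 832 = 196 bp
  1378 − 1028 = 350 bp
  1761 − 1378 = 383 bp
  2183 − 1761 = 422 bp
  3582 − 2183 = 1399 bp
  wrap: 4025 − 3582 + 832 = 1275 bp
Sorted largest to smallest: 1399, 1275, 422, 383, 350, 196 bp.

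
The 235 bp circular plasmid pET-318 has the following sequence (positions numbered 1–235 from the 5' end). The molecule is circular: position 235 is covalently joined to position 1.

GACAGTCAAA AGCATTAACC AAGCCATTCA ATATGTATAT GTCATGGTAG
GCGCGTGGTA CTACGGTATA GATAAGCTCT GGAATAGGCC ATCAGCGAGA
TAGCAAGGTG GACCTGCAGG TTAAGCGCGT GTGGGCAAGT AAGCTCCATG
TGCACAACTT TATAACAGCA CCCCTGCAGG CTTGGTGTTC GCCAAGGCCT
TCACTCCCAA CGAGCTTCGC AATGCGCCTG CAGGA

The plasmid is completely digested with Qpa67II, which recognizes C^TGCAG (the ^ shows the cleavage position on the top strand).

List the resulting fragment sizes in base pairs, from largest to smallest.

121, 60, 54 bp

Qpa67II sites (CTGCAG) start at positions 114, 174, 228.
Qpa67II cuts after the first base of each site, so after positions 114, 174, 228.
Circular molecule, 3 cuts → 3 fragments:
  115–174 → 60 bp
  175–228 → 54 bp
  229–235 then 1–114 → 7 + 114 = 121 bp
Sorted largest to smallest: 121, 60, 54 bp.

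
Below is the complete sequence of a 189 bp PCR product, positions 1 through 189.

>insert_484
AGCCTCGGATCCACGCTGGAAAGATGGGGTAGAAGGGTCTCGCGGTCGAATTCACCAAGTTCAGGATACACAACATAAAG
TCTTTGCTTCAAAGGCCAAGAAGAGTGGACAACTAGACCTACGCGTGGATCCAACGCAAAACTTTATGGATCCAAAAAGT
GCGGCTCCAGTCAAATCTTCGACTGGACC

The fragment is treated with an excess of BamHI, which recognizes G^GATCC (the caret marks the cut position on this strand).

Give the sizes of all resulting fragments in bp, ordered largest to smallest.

BamHI sites (GGATCC) start at positions 7, 127, 148.
BamHI cuts after the first base of each site, so after positions 7, 127, 148.
Linear molecule, 3 cuts → 4 fragments:
  1–7 → 7 bp
  8–127 → 120 bp
  128–148 → 21 bp
  149–189 → 41 bp
Sorted largest to smallest: 120, 41, 21, 7 bp.

120, 41, 21, 7 bp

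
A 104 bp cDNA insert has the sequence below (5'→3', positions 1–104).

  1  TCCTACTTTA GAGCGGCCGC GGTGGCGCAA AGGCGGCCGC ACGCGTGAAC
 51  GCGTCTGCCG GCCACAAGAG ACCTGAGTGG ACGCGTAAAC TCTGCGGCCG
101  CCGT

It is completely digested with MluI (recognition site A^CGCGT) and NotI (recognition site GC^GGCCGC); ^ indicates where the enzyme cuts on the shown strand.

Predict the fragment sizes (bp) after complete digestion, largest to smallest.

MluI sites (ACGCGT) start at positions 41, 49, 81.
MluI cuts after the first base of each site, so after positions 41, 49, 81.
NotI sites (GCGGCCGC) start at positions 13, 33, 94.
NotI cuts after base 2 of each site, so after positions 14, 34, 95.
Combined cut positions: 14, 34, 41, 49, 81, 95.
Linear molecule, 6 cuts → 7 fragments:
  1–14 → 14 bp
  15–34 → 20 bp
  35–41 → 7 bp
  42–49 → 8 bp
  50–81 → 32 bp
  82–95 → 14 bp
  96–104 → 9 bp
Sorted largest to smallest: 32, 20, 14, 14, 9, 8, 7 bp.

32, 20, 14, 14, 9, 8, 7 bp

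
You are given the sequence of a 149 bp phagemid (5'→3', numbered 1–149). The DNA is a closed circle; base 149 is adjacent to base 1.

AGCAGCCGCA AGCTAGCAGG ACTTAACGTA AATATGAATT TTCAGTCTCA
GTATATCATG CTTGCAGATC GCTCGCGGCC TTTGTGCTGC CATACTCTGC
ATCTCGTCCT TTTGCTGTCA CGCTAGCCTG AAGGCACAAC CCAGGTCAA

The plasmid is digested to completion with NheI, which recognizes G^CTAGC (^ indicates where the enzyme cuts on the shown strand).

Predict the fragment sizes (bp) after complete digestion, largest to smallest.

110, 39 bp

NheI sites (GCTAGC) start at positions 12, 122.
NheI cuts after the first base of each site, so after positions 12, 122.
Circular molecule, 2 cuts → 2 fragments:
  13–122 → 110 bp
  123–149 then 1–12 → 27 + 12 = 39 bp
Sorted largest to smallest: 110, 39 bp.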